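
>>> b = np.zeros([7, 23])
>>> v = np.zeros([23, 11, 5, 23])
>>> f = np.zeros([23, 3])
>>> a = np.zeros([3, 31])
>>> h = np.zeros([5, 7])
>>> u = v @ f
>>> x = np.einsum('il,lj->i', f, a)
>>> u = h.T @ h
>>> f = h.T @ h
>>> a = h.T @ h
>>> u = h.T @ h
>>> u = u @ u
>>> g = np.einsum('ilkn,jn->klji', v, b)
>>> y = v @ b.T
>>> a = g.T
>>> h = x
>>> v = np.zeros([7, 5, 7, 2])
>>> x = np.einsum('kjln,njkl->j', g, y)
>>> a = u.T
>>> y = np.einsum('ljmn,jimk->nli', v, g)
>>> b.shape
(7, 23)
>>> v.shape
(7, 5, 7, 2)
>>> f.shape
(7, 7)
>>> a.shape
(7, 7)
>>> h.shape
(23,)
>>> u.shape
(7, 7)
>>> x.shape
(11,)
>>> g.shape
(5, 11, 7, 23)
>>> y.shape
(2, 7, 11)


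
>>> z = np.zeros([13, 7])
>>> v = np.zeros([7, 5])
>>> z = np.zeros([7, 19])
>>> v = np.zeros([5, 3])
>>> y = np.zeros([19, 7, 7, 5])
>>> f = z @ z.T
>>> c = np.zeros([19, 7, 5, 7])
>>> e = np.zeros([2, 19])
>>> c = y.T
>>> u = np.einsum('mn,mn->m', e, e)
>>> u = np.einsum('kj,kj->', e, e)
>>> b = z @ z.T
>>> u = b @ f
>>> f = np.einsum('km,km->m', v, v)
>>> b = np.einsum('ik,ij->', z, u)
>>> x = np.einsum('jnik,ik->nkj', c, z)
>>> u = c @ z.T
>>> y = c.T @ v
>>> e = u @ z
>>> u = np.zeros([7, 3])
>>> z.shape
(7, 19)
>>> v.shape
(5, 3)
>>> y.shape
(19, 7, 7, 3)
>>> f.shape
(3,)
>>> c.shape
(5, 7, 7, 19)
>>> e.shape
(5, 7, 7, 19)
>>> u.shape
(7, 3)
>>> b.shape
()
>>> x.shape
(7, 19, 5)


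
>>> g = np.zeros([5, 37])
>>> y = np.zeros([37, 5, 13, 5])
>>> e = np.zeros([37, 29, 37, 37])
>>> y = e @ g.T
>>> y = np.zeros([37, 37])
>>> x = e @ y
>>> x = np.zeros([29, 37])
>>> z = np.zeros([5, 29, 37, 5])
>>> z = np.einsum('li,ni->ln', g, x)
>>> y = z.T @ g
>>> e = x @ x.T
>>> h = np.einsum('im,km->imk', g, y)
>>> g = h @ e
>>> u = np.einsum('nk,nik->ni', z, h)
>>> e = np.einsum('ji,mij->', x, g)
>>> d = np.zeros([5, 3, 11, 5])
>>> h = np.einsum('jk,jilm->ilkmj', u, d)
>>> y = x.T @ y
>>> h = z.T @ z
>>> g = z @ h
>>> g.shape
(5, 29)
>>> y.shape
(37, 37)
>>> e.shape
()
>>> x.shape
(29, 37)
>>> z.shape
(5, 29)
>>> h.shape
(29, 29)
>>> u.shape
(5, 37)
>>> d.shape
(5, 3, 11, 5)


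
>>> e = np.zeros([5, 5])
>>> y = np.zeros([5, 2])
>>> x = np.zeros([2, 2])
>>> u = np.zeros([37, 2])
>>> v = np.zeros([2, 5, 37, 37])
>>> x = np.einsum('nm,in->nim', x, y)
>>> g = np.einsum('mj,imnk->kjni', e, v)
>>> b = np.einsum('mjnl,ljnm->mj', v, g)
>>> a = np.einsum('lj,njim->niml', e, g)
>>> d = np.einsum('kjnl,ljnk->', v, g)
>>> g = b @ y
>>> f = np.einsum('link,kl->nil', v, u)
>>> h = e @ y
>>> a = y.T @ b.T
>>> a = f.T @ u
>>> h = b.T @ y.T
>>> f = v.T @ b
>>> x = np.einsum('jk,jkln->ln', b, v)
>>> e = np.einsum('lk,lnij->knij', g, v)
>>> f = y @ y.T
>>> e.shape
(2, 5, 37, 37)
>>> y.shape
(5, 2)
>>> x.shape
(37, 37)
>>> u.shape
(37, 2)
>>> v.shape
(2, 5, 37, 37)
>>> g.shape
(2, 2)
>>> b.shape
(2, 5)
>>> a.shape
(2, 5, 2)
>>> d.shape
()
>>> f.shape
(5, 5)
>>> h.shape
(5, 5)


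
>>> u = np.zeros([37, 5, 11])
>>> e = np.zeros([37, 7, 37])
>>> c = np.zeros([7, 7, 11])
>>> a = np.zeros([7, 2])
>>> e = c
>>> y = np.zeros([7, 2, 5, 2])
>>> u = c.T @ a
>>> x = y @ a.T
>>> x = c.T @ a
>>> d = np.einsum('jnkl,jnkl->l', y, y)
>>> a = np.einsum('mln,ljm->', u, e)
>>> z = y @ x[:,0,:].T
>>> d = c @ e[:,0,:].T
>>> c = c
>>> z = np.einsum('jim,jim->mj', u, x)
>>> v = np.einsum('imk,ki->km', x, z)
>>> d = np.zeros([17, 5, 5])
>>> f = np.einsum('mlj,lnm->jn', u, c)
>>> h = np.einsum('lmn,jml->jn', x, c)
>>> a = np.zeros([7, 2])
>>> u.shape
(11, 7, 2)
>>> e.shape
(7, 7, 11)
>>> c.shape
(7, 7, 11)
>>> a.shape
(7, 2)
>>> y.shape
(7, 2, 5, 2)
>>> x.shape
(11, 7, 2)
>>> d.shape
(17, 5, 5)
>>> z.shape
(2, 11)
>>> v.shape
(2, 7)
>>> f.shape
(2, 7)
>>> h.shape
(7, 2)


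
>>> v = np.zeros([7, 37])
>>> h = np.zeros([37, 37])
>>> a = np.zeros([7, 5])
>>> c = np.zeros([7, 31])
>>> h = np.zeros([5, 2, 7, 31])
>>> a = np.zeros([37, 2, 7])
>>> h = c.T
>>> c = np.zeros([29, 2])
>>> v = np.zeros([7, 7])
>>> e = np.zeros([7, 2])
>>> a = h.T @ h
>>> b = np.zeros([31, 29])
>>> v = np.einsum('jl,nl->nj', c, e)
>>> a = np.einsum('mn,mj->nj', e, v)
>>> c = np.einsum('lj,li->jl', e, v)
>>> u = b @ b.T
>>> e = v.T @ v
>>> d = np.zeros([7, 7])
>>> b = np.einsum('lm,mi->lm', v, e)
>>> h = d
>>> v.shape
(7, 29)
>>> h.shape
(7, 7)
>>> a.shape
(2, 29)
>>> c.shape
(2, 7)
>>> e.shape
(29, 29)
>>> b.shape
(7, 29)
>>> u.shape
(31, 31)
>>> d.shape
(7, 7)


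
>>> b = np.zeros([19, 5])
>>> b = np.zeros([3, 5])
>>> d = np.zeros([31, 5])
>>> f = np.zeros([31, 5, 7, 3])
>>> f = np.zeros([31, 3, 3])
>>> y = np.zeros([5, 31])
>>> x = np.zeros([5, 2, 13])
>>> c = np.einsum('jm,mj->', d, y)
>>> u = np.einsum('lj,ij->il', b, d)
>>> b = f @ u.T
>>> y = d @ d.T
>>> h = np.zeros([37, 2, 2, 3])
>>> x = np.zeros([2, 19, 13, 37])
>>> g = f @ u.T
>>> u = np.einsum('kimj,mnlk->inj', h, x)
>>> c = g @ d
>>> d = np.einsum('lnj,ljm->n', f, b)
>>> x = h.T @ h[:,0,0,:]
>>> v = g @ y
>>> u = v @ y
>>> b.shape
(31, 3, 31)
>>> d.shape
(3,)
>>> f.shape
(31, 3, 3)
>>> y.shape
(31, 31)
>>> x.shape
(3, 2, 2, 3)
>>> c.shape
(31, 3, 5)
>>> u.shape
(31, 3, 31)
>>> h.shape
(37, 2, 2, 3)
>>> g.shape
(31, 3, 31)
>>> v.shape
(31, 3, 31)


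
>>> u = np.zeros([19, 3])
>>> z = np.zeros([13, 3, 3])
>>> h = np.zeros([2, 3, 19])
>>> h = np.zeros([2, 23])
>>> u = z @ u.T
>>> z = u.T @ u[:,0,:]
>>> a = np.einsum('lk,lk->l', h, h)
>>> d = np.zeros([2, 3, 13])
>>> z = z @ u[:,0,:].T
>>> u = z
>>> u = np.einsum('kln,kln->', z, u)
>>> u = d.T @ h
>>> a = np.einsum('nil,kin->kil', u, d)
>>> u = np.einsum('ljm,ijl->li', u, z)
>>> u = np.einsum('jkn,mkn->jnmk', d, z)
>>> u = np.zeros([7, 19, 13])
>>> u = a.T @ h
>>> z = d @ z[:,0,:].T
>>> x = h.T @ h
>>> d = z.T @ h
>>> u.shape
(23, 3, 23)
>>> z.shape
(2, 3, 19)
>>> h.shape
(2, 23)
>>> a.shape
(2, 3, 23)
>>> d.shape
(19, 3, 23)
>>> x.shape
(23, 23)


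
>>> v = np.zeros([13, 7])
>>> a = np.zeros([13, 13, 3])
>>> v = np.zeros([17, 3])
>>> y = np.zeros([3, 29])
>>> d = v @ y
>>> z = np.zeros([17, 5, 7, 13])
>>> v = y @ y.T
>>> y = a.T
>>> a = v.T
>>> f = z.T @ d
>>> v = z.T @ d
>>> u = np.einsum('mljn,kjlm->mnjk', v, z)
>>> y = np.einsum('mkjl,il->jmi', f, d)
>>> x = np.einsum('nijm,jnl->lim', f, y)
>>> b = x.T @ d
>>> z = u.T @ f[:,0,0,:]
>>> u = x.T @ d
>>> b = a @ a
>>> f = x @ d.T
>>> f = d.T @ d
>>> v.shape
(13, 7, 5, 29)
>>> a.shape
(3, 3)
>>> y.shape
(5, 13, 17)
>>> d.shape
(17, 29)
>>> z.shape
(17, 5, 29, 29)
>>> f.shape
(29, 29)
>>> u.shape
(29, 7, 29)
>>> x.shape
(17, 7, 29)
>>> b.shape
(3, 3)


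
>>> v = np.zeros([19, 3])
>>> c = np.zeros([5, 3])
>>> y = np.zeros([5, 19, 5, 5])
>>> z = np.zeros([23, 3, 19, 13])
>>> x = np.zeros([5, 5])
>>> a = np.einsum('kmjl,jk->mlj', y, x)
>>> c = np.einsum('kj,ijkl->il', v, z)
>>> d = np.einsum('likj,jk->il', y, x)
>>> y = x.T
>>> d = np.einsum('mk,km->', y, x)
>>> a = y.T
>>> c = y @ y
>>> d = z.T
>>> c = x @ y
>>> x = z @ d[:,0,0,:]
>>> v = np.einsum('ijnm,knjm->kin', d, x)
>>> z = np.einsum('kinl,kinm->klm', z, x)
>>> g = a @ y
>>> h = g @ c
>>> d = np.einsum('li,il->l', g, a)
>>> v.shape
(23, 13, 3)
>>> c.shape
(5, 5)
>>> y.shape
(5, 5)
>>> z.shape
(23, 13, 23)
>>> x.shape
(23, 3, 19, 23)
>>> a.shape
(5, 5)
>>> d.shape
(5,)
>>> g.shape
(5, 5)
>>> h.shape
(5, 5)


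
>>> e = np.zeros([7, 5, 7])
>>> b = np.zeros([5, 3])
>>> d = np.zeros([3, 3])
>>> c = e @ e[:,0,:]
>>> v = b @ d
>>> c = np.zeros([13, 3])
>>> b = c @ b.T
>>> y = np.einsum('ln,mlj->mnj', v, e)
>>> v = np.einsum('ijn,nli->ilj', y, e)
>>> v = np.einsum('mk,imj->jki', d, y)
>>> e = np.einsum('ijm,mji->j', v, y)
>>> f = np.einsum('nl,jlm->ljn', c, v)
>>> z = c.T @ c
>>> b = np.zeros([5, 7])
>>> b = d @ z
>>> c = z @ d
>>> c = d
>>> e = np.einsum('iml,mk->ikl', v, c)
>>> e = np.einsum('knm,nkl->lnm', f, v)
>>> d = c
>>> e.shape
(7, 7, 13)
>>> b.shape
(3, 3)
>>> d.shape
(3, 3)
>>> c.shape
(3, 3)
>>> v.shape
(7, 3, 7)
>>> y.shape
(7, 3, 7)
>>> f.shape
(3, 7, 13)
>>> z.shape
(3, 3)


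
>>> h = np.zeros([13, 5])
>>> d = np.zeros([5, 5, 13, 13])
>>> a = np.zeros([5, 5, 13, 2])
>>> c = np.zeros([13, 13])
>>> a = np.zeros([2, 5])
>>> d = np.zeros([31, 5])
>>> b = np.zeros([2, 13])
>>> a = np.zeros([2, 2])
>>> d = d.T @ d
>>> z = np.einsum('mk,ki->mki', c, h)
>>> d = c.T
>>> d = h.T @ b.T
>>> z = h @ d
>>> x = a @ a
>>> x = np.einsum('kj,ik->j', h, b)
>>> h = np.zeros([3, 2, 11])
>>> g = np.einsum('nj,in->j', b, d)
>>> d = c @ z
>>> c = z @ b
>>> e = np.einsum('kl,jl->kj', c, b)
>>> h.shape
(3, 2, 11)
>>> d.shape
(13, 2)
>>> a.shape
(2, 2)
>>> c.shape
(13, 13)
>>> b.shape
(2, 13)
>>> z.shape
(13, 2)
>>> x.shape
(5,)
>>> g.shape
(13,)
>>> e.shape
(13, 2)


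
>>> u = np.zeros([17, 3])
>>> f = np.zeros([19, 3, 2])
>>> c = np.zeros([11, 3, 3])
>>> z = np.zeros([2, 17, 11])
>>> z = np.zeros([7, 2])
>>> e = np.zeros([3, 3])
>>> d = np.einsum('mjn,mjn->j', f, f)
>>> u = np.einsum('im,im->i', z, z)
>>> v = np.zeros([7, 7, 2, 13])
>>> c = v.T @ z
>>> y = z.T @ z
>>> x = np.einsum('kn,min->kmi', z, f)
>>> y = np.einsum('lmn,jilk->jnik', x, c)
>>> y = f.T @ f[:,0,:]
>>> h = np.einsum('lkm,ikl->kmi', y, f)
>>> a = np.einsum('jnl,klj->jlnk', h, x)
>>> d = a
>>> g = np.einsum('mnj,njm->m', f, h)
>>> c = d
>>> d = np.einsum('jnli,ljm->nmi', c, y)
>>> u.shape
(7,)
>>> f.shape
(19, 3, 2)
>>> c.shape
(3, 19, 2, 7)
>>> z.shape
(7, 2)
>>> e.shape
(3, 3)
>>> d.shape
(19, 2, 7)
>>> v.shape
(7, 7, 2, 13)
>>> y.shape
(2, 3, 2)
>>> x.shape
(7, 19, 3)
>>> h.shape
(3, 2, 19)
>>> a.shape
(3, 19, 2, 7)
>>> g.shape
(19,)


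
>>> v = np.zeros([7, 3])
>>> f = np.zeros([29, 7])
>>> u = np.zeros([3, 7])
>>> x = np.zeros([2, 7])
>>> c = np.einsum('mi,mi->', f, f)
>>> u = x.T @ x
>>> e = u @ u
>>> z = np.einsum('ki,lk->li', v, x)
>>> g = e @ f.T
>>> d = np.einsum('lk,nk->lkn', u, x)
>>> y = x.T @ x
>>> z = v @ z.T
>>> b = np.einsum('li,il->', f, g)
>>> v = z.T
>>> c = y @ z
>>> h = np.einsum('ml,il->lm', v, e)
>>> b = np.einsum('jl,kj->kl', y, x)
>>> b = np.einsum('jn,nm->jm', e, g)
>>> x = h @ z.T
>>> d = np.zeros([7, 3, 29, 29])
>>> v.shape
(2, 7)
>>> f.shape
(29, 7)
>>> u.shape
(7, 7)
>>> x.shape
(7, 7)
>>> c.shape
(7, 2)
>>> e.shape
(7, 7)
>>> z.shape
(7, 2)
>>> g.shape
(7, 29)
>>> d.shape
(7, 3, 29, 29)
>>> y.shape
(7, 7)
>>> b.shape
(7, 29)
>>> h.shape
(7, 2)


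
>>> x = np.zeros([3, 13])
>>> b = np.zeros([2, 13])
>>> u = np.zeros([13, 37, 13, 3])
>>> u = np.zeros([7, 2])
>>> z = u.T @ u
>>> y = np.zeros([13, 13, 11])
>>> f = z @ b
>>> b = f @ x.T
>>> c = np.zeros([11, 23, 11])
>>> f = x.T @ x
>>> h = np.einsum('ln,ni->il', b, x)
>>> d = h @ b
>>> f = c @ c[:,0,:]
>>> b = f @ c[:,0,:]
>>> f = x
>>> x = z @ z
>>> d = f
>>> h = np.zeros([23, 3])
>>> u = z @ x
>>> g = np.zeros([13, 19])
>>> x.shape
(2, 2)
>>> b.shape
(11, 23, 11)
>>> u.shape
(2, 2)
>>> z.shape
(2, 2)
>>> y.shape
(13, 13, 11)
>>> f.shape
(3, 13)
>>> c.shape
(11, 23, 11)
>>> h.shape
(23, 3)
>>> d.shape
(3, 13)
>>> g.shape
(13, 19)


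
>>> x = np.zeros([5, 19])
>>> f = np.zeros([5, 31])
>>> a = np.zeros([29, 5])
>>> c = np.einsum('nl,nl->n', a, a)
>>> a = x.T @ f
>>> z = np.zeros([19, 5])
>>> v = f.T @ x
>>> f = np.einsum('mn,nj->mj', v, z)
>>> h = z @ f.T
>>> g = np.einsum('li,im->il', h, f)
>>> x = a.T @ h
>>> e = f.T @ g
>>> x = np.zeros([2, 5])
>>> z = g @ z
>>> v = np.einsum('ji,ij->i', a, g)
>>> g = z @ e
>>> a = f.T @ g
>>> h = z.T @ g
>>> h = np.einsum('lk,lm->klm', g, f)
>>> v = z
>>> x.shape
(2, 5)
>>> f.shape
(31, 5)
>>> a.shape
(5, 19)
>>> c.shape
(29,)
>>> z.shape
(31, 5)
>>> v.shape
(31, 5)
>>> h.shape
(19, 31, 5)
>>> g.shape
(31, 19)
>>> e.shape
(5, 19)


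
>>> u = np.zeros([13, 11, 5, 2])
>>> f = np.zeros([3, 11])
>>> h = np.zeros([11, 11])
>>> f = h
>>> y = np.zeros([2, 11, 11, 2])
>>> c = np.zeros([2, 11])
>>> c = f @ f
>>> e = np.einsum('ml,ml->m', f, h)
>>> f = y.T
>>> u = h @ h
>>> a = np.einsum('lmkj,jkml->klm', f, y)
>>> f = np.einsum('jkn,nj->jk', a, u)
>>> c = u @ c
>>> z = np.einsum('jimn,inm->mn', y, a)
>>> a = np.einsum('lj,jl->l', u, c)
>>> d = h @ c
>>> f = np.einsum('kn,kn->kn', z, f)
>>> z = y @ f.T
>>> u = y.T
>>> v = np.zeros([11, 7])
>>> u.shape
(2, 11, 11, 2)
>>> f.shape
(11, 2)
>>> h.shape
(11, 11)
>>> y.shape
(2, 11, 11, 2)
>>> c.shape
(11, 11)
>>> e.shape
(11,)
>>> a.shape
(11,)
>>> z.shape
(2, 11, 11, 11)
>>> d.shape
(11, 11)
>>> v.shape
(11, 7)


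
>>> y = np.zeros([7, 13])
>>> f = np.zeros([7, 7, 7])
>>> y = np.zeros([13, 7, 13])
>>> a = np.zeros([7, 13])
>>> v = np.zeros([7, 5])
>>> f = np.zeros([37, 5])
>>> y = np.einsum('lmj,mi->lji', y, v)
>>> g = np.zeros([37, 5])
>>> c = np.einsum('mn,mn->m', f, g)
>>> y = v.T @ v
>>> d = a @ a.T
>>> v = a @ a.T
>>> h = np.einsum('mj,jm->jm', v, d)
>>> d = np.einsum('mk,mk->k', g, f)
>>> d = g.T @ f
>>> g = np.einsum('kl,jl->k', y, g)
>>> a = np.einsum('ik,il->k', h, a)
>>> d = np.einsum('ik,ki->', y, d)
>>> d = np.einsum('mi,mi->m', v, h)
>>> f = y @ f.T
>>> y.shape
(5, 5)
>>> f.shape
(5, 37)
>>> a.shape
(7,)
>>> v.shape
(7, 7)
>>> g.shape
(5,)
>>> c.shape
(37,)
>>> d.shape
(7,)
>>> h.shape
(7, 7)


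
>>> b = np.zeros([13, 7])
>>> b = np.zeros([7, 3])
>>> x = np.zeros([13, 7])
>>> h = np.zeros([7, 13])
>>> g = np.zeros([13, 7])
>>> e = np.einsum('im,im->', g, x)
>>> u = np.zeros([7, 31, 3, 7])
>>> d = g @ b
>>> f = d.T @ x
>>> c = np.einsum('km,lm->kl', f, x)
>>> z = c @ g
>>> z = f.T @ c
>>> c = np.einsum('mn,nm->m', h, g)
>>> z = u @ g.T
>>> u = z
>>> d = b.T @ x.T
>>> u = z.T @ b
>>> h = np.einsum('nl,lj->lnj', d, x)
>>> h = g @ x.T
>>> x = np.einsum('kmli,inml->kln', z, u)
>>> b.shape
(7, 3)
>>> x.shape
(7, 3, 3)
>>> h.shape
(13, 13)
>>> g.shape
(13, 7)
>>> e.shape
()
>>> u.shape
(13, 3, 31, 3)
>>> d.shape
(3, 13)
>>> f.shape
(3, 7)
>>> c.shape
(7,)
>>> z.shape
(7, 31, 3, 13)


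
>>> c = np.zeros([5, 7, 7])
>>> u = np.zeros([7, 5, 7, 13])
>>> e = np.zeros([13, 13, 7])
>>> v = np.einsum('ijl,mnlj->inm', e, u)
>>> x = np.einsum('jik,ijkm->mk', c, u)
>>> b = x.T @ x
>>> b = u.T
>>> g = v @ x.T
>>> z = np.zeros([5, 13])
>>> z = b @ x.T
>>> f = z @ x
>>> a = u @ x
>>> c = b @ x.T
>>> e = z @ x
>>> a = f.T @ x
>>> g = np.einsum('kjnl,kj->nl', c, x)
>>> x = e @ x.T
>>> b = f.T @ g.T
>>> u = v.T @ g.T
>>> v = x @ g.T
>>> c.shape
(13, 7, 5, 13)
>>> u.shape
(7, 5, 5)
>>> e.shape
(13, 7, 5, 7)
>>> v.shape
(13, 7, 5, 5)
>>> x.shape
(13, 7, 5, 13)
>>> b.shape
(7, 5, 7, 5)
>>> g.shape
(5, 13)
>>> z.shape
(13, 7, 5, 13)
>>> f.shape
(13, 7, 5, 7)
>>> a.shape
(7, 5, 7, 7)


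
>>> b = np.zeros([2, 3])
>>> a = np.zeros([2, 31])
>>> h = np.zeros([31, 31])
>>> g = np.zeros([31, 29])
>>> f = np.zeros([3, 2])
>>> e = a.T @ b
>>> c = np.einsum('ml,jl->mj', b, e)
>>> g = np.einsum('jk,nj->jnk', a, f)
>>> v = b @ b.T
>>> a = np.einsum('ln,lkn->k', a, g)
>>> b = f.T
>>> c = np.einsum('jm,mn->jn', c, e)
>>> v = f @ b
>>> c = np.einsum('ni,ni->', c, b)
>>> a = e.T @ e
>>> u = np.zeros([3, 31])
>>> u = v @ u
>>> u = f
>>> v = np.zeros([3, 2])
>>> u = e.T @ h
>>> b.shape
(2, 3)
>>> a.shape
(3, 3)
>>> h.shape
(31, 31)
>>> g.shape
(2, 3, 31)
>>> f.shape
(3, 2)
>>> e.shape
(31, 3)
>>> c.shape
()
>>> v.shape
(3, 2)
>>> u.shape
(3, 31)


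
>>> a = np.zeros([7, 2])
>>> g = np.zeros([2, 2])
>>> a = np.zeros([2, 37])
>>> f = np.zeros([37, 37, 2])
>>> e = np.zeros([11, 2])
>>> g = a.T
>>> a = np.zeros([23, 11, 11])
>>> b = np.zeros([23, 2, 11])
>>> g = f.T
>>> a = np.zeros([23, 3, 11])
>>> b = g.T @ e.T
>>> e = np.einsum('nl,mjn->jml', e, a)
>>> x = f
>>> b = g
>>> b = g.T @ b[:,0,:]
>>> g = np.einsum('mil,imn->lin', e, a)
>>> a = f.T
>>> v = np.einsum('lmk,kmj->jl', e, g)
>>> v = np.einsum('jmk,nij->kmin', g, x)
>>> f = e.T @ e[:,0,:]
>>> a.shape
(2, 37, 37)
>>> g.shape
(2, 23, 11)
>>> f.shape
(2, 23, 2)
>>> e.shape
(3, 23, 2)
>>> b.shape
(37, 37, 37)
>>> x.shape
(37, 37, 2)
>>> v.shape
(11, 23, 37, 37)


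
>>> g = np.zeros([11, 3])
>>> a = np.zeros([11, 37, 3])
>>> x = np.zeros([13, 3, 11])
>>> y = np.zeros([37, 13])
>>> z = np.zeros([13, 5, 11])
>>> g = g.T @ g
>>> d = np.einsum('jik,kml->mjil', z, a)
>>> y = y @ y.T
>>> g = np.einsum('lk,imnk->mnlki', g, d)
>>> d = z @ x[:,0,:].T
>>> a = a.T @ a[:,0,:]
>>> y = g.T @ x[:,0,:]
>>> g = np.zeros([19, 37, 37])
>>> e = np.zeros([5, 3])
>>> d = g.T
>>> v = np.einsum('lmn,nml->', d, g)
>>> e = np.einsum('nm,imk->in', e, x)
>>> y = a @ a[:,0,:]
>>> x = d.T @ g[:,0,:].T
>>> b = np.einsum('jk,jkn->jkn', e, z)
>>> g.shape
(19, 37, 37)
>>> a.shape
(3, 37, 3)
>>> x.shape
(19, 37, 19)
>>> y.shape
(3, 37, 3)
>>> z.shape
(13, 5, 11)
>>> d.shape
(37, 37, 19)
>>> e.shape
(13, 5)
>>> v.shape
()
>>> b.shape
(13, 5, 11)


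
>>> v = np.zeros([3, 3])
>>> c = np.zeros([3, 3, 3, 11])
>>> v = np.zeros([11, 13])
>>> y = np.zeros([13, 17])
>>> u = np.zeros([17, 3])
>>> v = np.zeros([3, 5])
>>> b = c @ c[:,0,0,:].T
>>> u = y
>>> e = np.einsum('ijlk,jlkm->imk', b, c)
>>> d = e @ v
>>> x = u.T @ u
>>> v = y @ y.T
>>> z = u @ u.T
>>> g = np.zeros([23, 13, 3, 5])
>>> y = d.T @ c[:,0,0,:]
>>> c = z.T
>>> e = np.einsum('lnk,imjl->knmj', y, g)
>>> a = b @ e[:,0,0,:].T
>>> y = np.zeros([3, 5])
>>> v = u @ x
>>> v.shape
(13, 17)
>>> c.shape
(13, 13)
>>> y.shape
(3, 5)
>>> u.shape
(13, 17)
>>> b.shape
(3, 3, 3, 3)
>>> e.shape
(11, 11, 13, 3)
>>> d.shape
(3, 11, 5)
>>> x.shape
(17, 17)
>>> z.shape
(13, 13)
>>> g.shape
(23, 13, 3, 5)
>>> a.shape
(3, 3, 3, 11)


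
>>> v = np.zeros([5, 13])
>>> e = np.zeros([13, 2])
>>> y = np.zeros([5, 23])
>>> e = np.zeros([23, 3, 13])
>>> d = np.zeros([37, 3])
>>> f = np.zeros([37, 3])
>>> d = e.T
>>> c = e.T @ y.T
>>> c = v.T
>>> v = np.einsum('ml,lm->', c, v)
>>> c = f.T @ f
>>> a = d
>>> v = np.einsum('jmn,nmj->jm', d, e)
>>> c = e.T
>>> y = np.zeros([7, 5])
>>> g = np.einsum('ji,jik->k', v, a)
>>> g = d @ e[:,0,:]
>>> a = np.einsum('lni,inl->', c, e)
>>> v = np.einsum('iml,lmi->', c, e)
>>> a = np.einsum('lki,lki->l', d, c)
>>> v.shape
()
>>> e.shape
(23, 3, 13)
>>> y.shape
(7, 5)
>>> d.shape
(13, 3, 23)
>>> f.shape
(37, 3)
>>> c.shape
(13, 3, 23)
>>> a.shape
(13,)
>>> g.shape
(13, 3, 13)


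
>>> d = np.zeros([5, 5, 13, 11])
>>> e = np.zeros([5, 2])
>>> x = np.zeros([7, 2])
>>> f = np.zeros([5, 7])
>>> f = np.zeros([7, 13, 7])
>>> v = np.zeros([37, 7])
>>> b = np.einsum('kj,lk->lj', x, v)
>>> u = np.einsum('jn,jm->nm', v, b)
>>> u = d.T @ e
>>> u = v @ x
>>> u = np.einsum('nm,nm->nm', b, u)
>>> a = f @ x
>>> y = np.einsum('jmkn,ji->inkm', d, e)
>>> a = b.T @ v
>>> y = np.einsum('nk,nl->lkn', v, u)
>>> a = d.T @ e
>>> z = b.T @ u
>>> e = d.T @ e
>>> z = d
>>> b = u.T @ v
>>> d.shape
(5, 5, 13, 11)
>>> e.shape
(11, 13, 5, 2)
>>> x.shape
(7, 2)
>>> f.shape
(7, 13, 7)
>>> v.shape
(37, 7)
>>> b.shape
(2, 7)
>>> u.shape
(37, 2)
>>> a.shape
(11, 13, 5, 2)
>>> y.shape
(2, 7, 37)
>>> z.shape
(5, 5, 13, 11)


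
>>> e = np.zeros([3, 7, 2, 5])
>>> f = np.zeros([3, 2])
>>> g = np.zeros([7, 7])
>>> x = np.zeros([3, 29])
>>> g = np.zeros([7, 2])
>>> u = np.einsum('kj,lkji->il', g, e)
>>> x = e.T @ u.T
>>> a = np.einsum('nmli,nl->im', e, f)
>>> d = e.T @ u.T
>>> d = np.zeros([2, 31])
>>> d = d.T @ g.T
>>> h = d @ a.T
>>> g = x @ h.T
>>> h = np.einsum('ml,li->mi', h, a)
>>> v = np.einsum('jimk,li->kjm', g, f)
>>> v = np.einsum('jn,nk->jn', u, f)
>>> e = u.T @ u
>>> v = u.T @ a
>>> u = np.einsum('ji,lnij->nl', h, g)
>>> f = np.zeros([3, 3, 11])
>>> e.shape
(3, 3)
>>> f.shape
(3, 3, 11)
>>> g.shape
(5, 2, 7, 31)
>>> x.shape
(5, 2, 7, 5)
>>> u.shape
(2, 5)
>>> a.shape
(5, 7)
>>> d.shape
(31, 7)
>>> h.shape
(31, 7)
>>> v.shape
(3, 7)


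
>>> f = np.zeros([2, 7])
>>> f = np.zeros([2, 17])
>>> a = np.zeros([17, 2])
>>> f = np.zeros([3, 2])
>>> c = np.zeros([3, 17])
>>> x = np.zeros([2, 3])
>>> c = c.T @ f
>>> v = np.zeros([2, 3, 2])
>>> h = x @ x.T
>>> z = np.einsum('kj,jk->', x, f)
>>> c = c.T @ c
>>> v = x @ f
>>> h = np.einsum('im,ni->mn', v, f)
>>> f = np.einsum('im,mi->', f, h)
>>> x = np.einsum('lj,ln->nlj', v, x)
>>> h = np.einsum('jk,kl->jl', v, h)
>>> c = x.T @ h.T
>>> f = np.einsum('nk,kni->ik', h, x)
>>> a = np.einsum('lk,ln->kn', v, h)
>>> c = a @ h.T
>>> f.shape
(2, 3)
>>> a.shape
(2, 3)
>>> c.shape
(2, 2)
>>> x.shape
(3, 2, 2)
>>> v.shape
(2, 2)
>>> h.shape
(2, 3)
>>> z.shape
()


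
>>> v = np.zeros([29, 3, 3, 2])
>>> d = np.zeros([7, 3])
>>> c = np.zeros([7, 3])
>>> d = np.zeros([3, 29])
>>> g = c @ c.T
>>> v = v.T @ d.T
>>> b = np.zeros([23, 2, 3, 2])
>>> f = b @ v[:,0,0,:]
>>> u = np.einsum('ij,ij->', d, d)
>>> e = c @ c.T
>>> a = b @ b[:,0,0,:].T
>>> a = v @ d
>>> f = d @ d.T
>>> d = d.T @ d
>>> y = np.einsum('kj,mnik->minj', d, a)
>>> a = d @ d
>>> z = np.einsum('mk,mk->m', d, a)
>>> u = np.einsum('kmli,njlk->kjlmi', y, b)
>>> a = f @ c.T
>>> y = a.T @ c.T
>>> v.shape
(2, 3, 3, 3)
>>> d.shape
(29, 29)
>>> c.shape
(7, 3)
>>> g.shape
(7, 7)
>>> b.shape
(23, 2, 3, 2)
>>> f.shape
(3, 3)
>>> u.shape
(2, 2, 3, 3, 29)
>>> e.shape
(7, 7)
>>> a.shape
(3, 7)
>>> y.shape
(7, 7)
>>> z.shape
(29,)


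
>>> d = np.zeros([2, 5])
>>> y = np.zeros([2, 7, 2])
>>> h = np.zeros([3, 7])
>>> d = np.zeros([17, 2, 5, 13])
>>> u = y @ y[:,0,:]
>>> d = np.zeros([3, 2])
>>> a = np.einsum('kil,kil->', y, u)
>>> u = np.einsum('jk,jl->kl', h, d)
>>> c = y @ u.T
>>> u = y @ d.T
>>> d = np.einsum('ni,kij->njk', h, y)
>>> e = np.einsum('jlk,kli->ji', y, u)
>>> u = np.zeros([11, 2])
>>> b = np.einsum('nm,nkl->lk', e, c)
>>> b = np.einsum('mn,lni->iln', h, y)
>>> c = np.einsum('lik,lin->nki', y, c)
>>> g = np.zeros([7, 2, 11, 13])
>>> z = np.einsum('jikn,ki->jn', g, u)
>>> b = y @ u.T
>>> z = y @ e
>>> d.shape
(3, 2, 2)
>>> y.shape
(2, 7, 2)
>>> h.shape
(3, 7)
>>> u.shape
(11, 2)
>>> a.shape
()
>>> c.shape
(7, 2, 7)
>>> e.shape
(2, 3)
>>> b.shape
(2, 7, 11)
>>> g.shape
(7, 2, 11, 13)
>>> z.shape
(2, 7, 3)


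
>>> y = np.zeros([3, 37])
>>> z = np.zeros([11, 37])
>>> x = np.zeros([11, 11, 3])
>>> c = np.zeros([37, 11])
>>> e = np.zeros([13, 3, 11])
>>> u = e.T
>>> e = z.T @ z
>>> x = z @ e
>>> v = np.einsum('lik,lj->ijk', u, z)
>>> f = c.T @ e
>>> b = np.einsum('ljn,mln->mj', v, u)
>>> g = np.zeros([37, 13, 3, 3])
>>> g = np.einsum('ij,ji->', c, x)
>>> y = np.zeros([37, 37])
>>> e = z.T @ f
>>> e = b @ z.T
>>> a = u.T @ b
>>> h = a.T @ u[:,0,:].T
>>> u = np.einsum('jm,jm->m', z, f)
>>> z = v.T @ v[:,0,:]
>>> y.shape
(37, 37)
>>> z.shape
(13, 37, 13)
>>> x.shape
(11, 37)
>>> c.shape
(37, 11)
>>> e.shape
(11, 11)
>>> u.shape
(37,)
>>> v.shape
(3, 37, 13)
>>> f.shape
(11, 37)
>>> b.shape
(11, 37)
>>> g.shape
()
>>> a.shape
(13, 3, 37)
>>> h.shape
(37, 3, 11)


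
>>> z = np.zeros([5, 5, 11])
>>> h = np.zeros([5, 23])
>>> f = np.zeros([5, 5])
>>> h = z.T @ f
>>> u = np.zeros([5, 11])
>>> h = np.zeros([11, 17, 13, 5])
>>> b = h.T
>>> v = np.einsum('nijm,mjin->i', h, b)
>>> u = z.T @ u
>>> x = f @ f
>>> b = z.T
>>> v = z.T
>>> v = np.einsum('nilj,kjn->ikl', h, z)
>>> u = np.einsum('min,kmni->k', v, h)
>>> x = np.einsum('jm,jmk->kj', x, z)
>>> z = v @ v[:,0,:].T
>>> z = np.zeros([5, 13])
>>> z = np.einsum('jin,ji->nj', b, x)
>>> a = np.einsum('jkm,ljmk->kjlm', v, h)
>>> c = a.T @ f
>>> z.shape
(5, 11)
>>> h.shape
(11, 17, 13, 5)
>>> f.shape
(5, 5)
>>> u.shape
(11,)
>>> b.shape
(11, 5, 5)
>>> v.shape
(17, 5, 13)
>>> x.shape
(11, 5)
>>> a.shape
(5, 17, 11, 13)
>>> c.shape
(13, 11, 17, 5)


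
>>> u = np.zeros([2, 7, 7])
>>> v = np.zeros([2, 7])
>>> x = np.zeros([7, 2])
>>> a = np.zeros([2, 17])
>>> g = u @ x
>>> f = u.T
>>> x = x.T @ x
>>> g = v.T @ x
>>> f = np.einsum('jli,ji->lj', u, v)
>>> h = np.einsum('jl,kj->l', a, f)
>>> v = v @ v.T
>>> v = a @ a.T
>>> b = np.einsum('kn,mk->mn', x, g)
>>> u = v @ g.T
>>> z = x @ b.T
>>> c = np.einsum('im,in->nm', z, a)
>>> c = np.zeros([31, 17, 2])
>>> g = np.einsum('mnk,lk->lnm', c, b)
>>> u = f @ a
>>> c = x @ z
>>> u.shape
(7, 17)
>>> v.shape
(2, 2)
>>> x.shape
(2, 2)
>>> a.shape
(2, 17)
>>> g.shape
(7, 17, 31)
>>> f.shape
(7, 2)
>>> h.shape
(17,)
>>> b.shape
(7, 2)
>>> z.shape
(2, 7)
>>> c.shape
(2, 7)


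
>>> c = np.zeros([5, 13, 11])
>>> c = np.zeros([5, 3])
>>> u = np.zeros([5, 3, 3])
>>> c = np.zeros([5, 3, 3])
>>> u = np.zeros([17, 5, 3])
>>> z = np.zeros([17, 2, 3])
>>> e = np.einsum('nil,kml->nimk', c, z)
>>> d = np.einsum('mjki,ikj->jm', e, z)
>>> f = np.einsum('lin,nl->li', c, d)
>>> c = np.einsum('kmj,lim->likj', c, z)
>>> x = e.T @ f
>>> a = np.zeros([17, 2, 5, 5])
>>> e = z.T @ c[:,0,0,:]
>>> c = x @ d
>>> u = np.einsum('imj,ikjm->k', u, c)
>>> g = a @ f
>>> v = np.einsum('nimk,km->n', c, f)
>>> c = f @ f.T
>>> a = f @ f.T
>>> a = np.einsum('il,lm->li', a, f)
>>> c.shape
(5, 5)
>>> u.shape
(2,)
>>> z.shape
(17, 2, 3)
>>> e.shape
(3, 2, 3)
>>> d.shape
(3, 5)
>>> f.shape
(5, 3)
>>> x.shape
(17, 2, 3, 3)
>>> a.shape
(5, 5)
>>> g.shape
(17, 2, 5, 3)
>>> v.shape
(17,)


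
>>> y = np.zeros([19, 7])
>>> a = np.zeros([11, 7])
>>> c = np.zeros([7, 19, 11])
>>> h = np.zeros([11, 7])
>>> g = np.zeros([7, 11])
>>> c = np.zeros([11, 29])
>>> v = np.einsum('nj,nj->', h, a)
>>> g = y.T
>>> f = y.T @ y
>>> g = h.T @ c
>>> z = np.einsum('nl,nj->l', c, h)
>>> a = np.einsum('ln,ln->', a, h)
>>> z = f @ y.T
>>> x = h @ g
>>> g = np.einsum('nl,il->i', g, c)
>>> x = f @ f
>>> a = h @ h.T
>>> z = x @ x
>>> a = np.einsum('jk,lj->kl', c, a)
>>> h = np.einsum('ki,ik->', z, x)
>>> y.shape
(19, 7)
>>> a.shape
(29, 11)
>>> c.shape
(11, 29)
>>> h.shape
()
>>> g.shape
(11,)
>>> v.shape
()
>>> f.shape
(7, 7)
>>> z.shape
(7, 7)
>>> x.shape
(7, 7)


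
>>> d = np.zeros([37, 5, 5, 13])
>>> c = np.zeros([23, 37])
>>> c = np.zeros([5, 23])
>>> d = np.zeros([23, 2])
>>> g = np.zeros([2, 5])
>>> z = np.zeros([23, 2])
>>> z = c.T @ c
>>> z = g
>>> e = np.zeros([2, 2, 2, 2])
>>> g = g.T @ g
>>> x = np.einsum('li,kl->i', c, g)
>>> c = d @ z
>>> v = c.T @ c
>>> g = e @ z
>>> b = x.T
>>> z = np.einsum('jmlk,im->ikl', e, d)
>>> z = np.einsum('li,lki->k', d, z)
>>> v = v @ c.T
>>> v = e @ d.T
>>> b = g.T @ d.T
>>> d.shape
(23, 2)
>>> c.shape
(23, 5)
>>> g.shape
(2, 2, 2, 5)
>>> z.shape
(2,)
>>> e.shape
(2, 2, 2, 2)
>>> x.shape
(23,)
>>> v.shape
(2, 2, 2, 23)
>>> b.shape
(5, 2, 2, 23)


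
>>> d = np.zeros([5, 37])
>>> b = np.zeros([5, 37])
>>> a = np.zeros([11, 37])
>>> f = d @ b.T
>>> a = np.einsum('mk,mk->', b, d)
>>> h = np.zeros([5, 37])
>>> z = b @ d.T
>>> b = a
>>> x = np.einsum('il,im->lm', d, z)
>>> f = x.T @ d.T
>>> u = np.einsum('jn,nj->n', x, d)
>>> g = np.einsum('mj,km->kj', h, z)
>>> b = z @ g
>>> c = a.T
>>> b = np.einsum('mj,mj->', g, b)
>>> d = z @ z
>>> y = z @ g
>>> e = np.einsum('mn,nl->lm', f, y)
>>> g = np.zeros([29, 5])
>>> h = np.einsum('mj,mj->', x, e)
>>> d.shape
(5, 5)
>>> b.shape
()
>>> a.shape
()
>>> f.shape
(5, 5)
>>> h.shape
()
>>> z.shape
(5, 5)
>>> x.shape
(37, 5)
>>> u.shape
(5,)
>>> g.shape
(29, 5)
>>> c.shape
()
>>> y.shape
(5, 37)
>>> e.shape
(37, 5)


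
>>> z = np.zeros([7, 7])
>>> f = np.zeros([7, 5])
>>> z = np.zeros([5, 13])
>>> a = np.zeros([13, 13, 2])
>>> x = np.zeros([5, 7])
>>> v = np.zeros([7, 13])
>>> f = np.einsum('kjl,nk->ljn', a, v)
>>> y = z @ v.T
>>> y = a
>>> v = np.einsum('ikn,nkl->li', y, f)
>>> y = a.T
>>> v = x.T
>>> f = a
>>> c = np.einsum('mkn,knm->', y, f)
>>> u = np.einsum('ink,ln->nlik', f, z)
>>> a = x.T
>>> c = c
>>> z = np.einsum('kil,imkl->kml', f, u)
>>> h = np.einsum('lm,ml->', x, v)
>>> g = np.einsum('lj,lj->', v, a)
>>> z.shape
(13, 5, 2)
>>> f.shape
(13, 13, 2)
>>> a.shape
(7, 5)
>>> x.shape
(5, 7)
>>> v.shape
(7, 5)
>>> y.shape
(2, 13, 13)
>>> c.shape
()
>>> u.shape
(13, 5, 13, 2)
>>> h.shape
()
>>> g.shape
()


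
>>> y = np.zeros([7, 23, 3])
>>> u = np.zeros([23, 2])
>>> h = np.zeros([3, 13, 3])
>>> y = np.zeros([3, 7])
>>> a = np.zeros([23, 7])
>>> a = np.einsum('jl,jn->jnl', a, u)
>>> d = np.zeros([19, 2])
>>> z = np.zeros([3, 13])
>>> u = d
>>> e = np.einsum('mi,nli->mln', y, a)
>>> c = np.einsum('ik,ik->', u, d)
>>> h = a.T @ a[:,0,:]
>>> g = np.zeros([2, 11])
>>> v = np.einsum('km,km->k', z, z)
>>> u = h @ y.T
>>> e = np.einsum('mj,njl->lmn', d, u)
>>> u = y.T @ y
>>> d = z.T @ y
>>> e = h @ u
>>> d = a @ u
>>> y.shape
(3, 7)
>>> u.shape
(7, 7)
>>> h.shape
(7, 2, 7)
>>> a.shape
(23, 2, 7)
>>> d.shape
(23, 2, 7)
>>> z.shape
(3, 13)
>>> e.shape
(7, 2, 7)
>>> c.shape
()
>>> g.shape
(2, 11)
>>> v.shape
(3,)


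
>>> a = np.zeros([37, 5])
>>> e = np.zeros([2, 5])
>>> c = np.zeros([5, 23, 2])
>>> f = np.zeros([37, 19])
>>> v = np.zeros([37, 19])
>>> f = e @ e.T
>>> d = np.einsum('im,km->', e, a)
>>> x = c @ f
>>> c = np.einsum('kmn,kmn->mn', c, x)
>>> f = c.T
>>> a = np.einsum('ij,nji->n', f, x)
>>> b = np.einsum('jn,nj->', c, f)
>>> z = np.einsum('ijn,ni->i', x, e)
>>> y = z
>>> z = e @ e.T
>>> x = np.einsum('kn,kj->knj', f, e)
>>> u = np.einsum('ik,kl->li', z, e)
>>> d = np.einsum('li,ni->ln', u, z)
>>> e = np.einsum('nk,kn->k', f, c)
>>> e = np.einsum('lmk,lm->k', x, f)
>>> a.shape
(5,)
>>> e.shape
(5,)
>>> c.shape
(23, 2)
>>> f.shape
(2, 23)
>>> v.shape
(37, 19)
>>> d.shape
(5, 2)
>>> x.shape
(2, 23, 5)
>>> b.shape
()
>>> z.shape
(2, 2)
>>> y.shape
(5,)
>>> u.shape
(5, 2)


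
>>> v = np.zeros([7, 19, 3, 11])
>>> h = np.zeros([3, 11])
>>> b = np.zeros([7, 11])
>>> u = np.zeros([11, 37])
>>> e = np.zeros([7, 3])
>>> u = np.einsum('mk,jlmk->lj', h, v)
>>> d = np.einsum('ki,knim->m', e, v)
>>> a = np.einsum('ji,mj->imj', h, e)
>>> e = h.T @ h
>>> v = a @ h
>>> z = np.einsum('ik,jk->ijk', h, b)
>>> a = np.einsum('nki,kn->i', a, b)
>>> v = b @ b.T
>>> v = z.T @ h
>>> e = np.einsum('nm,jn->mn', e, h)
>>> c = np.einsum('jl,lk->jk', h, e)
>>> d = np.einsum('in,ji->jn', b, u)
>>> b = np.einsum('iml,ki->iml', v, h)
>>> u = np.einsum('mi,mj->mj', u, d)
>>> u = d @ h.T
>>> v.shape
(11, 7, 11)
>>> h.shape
(3, 11)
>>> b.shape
(11, 7, 11)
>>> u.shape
(19, 3)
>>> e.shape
(11, 11)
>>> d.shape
(19, 11)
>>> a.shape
(3,)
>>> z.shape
(3, 7, 11)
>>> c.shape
(3, 11)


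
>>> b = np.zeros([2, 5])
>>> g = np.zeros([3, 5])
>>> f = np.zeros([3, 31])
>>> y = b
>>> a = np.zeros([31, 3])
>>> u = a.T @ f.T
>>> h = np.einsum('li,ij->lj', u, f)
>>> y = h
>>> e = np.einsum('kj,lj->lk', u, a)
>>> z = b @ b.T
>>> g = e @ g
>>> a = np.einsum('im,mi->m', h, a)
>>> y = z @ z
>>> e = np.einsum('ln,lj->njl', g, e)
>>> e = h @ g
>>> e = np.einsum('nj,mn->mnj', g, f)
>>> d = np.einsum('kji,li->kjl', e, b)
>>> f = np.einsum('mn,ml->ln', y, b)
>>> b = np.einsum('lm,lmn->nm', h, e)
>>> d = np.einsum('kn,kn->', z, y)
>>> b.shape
(5, 31)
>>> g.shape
(31, 5)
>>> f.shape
(5, 2)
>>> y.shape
(2, 2)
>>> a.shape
(31,)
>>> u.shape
(3, 3)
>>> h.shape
(3, 31)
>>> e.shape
(3, 31, 5)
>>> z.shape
(2, 2)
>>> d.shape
()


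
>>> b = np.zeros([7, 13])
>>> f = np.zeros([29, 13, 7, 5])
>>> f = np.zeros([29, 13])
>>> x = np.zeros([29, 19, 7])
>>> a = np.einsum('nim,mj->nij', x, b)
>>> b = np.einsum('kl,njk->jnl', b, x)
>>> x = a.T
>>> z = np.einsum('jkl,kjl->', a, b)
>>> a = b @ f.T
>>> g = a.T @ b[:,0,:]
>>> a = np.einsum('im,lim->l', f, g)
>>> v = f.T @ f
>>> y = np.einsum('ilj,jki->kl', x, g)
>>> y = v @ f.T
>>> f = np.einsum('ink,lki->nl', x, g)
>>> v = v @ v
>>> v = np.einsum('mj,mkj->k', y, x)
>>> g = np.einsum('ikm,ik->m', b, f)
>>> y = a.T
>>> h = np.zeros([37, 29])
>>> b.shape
(19, 29, 13)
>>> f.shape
(19, 29)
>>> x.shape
(13, 19, 29)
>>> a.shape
(29,)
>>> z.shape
()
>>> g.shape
(13,)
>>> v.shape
(19,)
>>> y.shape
(29,)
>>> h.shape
(37, 29)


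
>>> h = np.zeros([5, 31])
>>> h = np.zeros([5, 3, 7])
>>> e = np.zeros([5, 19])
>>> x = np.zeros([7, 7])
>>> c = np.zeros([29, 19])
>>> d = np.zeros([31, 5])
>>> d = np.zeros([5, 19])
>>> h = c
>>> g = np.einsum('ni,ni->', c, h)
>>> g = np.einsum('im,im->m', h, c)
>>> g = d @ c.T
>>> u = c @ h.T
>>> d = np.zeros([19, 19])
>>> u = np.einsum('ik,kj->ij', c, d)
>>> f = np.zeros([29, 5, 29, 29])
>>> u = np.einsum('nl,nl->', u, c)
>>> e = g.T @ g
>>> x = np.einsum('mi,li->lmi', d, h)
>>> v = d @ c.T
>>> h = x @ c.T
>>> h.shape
(29, 19, 29)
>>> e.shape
(29, 29)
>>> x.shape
(29, 19, 19)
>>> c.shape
(29, 19)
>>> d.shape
(19, 19)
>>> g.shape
(5, 29)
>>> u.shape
()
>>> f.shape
(29, 5, 29, 29)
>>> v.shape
(19, 29)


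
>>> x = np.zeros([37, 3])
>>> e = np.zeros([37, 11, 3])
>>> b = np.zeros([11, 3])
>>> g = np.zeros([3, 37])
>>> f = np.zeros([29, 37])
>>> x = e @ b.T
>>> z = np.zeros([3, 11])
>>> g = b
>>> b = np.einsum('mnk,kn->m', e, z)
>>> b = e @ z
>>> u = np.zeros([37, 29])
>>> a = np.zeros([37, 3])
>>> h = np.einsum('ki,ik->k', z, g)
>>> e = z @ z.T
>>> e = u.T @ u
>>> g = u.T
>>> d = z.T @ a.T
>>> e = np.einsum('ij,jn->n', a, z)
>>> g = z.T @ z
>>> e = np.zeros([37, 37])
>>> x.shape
(37, 11, 11)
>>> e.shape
(37, 37)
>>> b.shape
(37, 11, 11)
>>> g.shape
(11, 11)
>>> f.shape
(29, 37)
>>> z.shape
(3, 11)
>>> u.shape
(37, 29)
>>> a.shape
(37, 3)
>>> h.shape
(3,)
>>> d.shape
(11, 37)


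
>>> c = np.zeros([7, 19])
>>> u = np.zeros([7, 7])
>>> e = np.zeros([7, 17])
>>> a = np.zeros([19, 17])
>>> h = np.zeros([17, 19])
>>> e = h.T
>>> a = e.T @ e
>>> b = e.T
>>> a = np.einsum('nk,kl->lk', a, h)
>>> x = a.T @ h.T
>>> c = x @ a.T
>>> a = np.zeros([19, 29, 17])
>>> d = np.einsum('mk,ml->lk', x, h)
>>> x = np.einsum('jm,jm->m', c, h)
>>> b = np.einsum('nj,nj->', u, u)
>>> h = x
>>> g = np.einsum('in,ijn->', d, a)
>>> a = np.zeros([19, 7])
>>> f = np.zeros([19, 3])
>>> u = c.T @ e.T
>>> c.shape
(17, 19)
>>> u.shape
(19, 19)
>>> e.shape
(19, 17)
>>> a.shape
(19, 7)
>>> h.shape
(19,)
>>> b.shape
()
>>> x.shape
(19,)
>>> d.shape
(19, 17)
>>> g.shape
()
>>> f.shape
(19, 3)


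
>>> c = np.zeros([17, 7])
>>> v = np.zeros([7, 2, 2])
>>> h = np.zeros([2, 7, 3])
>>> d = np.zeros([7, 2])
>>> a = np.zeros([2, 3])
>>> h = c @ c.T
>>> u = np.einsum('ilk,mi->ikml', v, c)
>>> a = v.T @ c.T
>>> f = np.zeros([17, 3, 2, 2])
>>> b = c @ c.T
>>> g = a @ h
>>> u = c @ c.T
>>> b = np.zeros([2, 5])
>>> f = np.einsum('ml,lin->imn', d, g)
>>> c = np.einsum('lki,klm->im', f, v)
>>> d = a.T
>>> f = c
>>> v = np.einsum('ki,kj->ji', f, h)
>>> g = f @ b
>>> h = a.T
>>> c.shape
(17, 2)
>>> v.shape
(17, 2)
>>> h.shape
(17, 2, 2)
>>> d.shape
(17, 2, 2)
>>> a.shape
(2, 2, 17)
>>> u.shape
(17, 17)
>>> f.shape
(17, 2)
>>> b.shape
(2, 5)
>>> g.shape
(17, 5)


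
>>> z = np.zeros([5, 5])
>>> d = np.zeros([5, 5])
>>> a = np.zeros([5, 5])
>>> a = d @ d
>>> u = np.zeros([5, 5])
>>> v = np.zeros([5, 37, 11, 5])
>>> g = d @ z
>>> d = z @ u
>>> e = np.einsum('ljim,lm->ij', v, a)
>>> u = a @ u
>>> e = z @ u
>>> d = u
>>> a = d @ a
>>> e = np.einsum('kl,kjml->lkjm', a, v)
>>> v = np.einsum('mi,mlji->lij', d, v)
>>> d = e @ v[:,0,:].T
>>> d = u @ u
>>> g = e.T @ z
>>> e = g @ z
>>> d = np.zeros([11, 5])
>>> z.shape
(5, 5)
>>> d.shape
(11, 5)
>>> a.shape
(5, 5)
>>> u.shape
(5, 5)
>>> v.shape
(37, 5, 11)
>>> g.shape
(11, 37, 5, 5)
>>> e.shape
(11, 37, 5, 5)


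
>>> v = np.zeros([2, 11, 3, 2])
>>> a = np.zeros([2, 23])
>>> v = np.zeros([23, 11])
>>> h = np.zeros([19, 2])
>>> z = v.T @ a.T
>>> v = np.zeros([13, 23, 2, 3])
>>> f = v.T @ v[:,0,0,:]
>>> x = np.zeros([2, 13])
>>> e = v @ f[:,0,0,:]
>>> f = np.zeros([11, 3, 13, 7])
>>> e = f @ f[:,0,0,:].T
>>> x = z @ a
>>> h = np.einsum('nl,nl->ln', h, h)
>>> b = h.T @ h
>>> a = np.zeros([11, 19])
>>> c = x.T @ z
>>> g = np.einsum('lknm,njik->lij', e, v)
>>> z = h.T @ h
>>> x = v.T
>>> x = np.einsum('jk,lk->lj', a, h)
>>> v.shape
(13, 23, 2, 3)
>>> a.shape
(11, 19)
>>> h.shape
(2, 19)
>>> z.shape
(19, 19)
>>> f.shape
(11, 3, 13, 7)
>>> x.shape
(2, 11)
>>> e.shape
(11, 3, 13, 11)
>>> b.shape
(19, 19)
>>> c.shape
(23, 2)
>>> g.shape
(11, 2, 23)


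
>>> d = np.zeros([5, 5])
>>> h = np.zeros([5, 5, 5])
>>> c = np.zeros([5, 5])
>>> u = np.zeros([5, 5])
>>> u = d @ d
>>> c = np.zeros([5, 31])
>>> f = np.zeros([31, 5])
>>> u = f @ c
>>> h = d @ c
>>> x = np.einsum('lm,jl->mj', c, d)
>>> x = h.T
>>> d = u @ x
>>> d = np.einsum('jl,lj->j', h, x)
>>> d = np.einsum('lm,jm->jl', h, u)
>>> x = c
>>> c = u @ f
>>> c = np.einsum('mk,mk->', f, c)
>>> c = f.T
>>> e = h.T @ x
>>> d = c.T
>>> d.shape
(31, 5)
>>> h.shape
(5, 31)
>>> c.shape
(5, 31)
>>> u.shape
(31, 31)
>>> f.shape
(31, 5)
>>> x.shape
(5, 31)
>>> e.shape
(31, 31)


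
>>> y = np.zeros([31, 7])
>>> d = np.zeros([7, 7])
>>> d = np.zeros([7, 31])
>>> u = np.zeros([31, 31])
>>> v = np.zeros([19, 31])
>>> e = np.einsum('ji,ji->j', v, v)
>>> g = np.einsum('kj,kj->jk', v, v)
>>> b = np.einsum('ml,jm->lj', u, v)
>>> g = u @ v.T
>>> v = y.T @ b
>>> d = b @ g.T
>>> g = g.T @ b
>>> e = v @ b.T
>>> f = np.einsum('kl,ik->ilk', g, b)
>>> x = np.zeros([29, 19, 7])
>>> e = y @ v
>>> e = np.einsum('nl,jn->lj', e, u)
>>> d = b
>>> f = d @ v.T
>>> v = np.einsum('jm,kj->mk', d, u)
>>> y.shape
(31, 7)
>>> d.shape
(31, 19)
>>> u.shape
(31, 31)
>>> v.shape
(19, 31)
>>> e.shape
(19, 31)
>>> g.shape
(19, 19)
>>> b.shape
(31, 19)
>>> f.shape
(31, 7)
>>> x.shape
(29, 19, 7)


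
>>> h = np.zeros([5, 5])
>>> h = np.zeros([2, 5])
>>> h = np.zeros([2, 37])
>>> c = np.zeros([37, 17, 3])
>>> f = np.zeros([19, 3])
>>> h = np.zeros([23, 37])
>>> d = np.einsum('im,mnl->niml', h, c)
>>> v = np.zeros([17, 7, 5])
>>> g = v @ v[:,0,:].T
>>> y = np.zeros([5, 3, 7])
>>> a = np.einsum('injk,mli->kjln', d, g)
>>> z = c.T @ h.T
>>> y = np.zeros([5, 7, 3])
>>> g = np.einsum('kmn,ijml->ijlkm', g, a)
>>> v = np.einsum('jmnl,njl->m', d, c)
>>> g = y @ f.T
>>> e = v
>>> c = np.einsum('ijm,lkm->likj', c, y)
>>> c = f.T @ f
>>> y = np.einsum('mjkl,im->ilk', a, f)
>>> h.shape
(23, 37)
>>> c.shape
(3, 3)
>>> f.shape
(19, 3)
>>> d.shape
(17, 23, 37, 3)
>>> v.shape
(23,)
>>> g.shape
(5, 7, 19)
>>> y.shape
(19, 23, 7)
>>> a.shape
(3, 37, 7, 23)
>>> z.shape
(3, 17, 23)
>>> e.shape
(23,)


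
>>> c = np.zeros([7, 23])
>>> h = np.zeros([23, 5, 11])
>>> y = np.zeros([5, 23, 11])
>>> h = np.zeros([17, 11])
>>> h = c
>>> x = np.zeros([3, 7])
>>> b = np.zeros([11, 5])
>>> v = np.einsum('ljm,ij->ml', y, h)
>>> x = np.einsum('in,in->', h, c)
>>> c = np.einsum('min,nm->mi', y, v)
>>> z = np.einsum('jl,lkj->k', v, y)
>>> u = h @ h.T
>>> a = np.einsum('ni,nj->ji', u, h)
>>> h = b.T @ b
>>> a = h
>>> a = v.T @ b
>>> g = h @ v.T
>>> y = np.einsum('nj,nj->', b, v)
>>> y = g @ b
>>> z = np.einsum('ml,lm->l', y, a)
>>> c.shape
(5, 23)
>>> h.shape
(5, 5)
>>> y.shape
(5, 5)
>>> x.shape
()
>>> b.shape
(11, 5)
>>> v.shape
(11, 5)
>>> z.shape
(5,)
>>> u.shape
(7, 7)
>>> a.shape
(5, 5)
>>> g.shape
(5, 11)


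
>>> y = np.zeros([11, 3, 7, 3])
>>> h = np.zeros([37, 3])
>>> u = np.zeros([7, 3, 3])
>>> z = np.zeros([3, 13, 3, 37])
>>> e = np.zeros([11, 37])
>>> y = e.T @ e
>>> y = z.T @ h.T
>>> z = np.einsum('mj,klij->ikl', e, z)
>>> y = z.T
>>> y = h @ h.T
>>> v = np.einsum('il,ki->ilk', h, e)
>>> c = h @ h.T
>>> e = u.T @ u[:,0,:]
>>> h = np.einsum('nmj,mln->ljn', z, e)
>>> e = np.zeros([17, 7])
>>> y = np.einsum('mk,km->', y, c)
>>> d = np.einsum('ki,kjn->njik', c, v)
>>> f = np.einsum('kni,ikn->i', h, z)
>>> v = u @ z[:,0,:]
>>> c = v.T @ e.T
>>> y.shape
()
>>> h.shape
(3, 13, 3)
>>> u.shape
(7, 3, 3)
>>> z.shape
(3, 3, 13)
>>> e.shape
(17, 7)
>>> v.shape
(7, 3, 13)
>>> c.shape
(13, 3, 17)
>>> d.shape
(11, 3, 37, 37)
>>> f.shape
(3,)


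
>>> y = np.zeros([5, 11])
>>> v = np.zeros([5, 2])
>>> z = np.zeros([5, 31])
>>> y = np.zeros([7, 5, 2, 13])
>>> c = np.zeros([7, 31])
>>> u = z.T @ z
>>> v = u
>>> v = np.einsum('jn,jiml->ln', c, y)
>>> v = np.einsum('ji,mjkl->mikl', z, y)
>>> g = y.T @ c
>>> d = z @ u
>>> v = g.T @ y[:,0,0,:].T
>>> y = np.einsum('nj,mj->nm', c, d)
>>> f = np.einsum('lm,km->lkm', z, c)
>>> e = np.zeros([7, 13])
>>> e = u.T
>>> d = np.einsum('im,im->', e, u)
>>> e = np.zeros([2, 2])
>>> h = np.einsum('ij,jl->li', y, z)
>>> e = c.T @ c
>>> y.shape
(7, 5)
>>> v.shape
(31, 5, 2, 7)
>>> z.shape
(5, 31)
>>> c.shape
(7, 31)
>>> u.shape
(31, 31)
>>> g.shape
(13, 2, 5, 31)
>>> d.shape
()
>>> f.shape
(5, 7, 31)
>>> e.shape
(31, 31)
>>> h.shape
(31, 7)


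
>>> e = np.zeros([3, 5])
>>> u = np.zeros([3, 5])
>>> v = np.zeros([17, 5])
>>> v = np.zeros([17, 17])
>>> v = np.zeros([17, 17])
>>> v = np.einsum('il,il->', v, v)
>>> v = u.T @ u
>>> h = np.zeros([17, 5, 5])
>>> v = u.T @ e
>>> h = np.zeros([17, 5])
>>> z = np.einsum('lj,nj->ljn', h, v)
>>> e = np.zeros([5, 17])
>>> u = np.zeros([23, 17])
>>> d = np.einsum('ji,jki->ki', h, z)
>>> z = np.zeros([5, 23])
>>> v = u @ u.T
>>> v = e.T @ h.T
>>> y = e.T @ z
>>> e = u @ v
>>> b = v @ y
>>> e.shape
(23, 17)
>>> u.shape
(23, 17)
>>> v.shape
(17, 17)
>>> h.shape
(17, 5)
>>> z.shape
(5, 23)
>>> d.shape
(5, 5)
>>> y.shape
(17, 23)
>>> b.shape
(17, 23)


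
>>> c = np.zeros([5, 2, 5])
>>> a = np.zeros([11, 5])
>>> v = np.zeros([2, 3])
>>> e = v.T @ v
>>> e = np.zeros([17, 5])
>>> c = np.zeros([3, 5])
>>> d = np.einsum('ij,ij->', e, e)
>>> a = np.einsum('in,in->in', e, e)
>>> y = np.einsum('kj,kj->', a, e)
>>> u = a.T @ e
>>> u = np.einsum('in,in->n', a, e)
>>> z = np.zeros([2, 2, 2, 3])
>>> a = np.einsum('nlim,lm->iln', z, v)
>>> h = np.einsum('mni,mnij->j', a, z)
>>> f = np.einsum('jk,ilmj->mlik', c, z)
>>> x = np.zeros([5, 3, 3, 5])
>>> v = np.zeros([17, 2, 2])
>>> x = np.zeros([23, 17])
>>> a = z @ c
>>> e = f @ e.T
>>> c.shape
(3, 5)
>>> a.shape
(2, 2, 2, 5)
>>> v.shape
(17, 2, 2)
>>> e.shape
(2, 2, 2, 17)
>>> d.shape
()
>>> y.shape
()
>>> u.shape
(5,)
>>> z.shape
(2, 2, 2, 3)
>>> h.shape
(3,)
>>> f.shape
(2, 2, 2, 5)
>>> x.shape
(23, 17)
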